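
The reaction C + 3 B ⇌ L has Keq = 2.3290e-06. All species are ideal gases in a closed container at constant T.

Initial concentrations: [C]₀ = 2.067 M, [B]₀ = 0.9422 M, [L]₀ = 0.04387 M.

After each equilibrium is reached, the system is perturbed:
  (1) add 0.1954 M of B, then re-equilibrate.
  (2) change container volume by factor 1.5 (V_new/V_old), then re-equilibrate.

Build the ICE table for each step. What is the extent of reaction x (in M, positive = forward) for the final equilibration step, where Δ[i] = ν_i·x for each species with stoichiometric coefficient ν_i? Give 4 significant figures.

Q₀ = 0.02537 vs Keq = 2.3290e-06 ⇒ Q>K, reverse
Step 1:
                  C         B         L
  Initial     2.067    0.9422   0.04387
  Change    0.04386    0.1316  -0.04386
  Equil       2.111     1.074 6.0868e-06
  solve Keq expr → x = -0.04386; check Q = 2.3290e-06
Then add 0.1954 M of B.
Step 2:
                  C         B         L
  Initial     2.111     1.269 6.0868e-06
  Change  -3.9639e-06 -1.1892e-05 3.9639e-06
  Equil       2.111     1.269 1.0051e-05
  solve Keq expr → x = 3.9639e-06; check Q = 2.3290e-06
Then change container volume by factor 1.5 (V_new/V_old).
Step 3:
                  C         B         L
  Initial     1.407    0.8461 6.7005e-06
  Change  4.7151e-06 1.4145e-05 -4.7151e-06
  Equil       1.407    0.8461 1.9854e-06
  solve Keq expr → x = -4.7151e-06; check Q = 2.3290e-06

x = -4.7151e-06 M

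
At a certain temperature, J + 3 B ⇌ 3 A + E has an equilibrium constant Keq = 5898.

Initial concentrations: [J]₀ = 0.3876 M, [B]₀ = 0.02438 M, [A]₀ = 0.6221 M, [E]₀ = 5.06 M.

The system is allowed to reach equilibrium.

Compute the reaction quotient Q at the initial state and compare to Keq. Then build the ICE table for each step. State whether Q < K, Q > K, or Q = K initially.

Q₀ = 2.1689e+05 vs Keq = 5898 ⇒ Q>K, reverse
Step 1:
                  J         B         A         E
  I          0.3876   0.02438    0.6221      5.06
  C         0.01639   0.04918  -0.04918  -0.01639
  E           0.404   0.07356    0.5729     5.044
  solve Keq expr → x = -0.01639; check Q = 5898

Q₀ = 2.1689e+05; Q > K (proceeds reverse)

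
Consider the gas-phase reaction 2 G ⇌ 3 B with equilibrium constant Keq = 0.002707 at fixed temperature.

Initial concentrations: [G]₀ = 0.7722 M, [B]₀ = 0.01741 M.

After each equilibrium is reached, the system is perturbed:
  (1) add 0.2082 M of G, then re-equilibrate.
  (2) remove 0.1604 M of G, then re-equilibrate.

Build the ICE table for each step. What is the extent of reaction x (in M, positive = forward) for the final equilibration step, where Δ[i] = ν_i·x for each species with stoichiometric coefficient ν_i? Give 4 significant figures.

x = -0.004962 M

Q₀ = 8.8499e-06 vs Keq = 0.002707 ⇒ Q<K, forward
Step 1:
                    G           B
  Initial      0.7722     0.01741
  Change     -0.06233     0.09349
  Equil        0.7099      0.1109
  solve Keq expr → x = 0.03116; check Q = 0.002707
Then add 0.2082 M of G.
Step 2:
                    G           B
  Initial      0.9181      0.1109
  Change       -0.013      0.0195
  Equil        0.9051      0.1304
  solve Keq expr → x = 0.006499; check Q = 0.002707
Then remove 0.1604 M of G.
Step 3:
                    G           B
  Initial      0.7447      0.1304
  Change     0.009925    -0.01489
  Equil        0.7546      0.1155
  solve Keq expr → x = -0.004962; check Q = 0.002707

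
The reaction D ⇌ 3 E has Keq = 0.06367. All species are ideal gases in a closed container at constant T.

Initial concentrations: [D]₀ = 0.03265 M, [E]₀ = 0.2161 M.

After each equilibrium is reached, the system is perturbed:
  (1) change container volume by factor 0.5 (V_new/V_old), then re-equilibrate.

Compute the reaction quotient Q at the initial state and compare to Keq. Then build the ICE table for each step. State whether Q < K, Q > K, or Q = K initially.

Q₀ = 0.3091 vs Keq = 0.06367 ⇒ Q>K, reverse
Step 1:
                  D         E
  I         0.03265    0.2161
  C         0.02163   -0.0649
  E         0.05428    0.1512
  solve Keq expr → x = -0.02163; check Q = 0.06367
Then change container volume by factor 0.5 (V_new/V_old).
Step 2:
                  D         E
  I          0.1086    0.3024
  C         0.03165  -0.09494
  E          0.1402    0.2074
  solve Keq expr → x = -0.03165; check Q = 0.06367

Q₀ = 0.3091; Q > K (proceeds reverse)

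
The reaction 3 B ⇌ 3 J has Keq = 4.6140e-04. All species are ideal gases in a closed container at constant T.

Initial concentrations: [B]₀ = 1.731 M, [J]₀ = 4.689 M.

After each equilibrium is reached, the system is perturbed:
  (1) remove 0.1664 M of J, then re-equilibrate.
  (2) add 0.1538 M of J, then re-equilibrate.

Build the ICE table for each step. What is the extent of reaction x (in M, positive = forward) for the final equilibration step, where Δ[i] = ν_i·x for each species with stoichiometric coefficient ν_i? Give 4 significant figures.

x = -0.04759 M

Q₀ = 19.88 vs Keq = 4.6140e-04 ⇒ Q>K, reverse
Step 1:
                    B           J
  I             1.731       4.689
  C             4.228      -4.228
  E             5.959      0.4605
  solve Keq expr → x = -1.409; check Q = 4.6140e-04
Then remove 0.1664 M of J.
Step 2:
                    B           J
  I             5.959      0.2941
  C           -0.1545      0.1545
  E             5.805      0.4486
  solve Keq expr → x = 0.05149; check Q = 4.6140e-04
Then add 0.1538 M of J.
Step 3:
                    B           J
  I             5.805      0.6024
  C            0.1428     -0.1428
  E             5.948      0.4596
  solve Keq expr → x = -0.04759; check Q = 4.6140e-04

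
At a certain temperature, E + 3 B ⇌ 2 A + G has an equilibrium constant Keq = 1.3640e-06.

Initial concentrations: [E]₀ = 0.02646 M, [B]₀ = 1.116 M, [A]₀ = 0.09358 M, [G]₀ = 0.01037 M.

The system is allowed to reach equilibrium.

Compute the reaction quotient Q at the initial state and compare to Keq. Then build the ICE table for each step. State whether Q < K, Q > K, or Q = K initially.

Q₀ = 0.002469; Q > K (proceeds reverse)

Q₀ = 0.002469 vs Keq = 1.3640e-06 ⇒ Q>K, reverse
Step 1:
                  E         B         A         G
  I         0.02646     1.116   0.09358   0.01037
  C         0.01036   0.03107  -0.02071  -0.01036
  E         0.03682     1.147   0.07287 1.4274e-05
  solve Keq expr → x = -0.01036; check Q = 1.3640e-06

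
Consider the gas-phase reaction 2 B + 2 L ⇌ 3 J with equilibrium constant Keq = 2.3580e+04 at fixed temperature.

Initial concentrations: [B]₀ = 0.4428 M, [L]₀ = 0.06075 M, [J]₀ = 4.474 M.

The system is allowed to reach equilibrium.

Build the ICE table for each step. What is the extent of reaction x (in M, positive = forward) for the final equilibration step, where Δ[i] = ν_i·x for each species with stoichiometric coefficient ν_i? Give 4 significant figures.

Q₀ = 1.2376e+05 vs Keq = 2.3580e+04 ⇒ Q>K, reverse
Step 1:
                   B          L          J
  init        0.4428    0.06075      4.474
  Δ          0.05857    0.05857   -0.08785
  eq          0.5014     0.1193      4.386
  solve Keq expr → x = -0.02928; check Q = 2.3580e+04

x = -0.02928 M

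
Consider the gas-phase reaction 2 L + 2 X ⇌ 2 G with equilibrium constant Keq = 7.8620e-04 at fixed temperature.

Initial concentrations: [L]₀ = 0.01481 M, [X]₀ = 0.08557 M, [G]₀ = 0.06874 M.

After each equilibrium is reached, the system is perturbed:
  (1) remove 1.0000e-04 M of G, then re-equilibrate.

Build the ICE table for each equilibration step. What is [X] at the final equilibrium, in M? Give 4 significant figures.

Q₀ = 2942 vs Keq = 7.8620e-04 ⇒ Q>K, reverse
Step 1:
                    L           X           G
  init        0.01481     0.08557     0.06874
  Δ           0.06838     0.06838    -0.06838
  eq          0.08319       0.154  3.5911e-04
  solve Keq expr → x = -0.03419; check Q = 7.8620e-04
Then remove 1.0000e-04 M of G.
Step 2:
                    L           X           G
  init        0.08319       0.154  2.5911e-04
  Δ       -9.9340e-05 -9.9340e-05  9.9340e-05
  eq          0.08309      0.1539  3.5845e-04
  solve Keq expr → x = 4.9670e-05; check Q = 7.8620e-04

[X]_eq = 0.1539 M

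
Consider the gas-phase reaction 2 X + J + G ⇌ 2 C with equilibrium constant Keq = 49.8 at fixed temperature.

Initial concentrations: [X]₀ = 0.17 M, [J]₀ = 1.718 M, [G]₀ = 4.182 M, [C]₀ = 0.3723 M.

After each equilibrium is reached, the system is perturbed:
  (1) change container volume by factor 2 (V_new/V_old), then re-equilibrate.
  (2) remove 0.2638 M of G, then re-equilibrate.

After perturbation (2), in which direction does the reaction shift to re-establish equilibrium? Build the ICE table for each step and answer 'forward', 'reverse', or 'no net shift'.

Q₀ = 0.6675 vs Keq = 49.8 ⇒ Q<K, forward
Step 1:
                   X          J          G          C
  init          0.17      1.718      4.182     0.3723
  Δ           -0.142     -0.071     -0.071      0.142
  eq         0.02801      1.647      4.111     0.5143
  solve Keq expr → x = 0.071; check Q = 49.8
Then change container volume by factor 2 (V_new/V_old).
Step 2:
                   X          J          G          C
  init         0.014     0.8235      2.056     0.2571
  Δ           0.0125   0.006251   0.006251    -0.0125
  eq         0.02651     0.8298      2.062     0.2446
  solve Keq expr → x = -0.006251; check Q = 49.8
Then remove 0.2638 M of G.
Step 3:
                   X          J          G          C
  init       0.02651     0.8298      1.798     0.2446
  Δ         0.001664 8.3210e-04 8.3210e-04  -0.001664
  eq         0.02817     0.8306      1.799      0.243
  solve Keq expr → x = -8.3210e-04; check Q = 49.8

Direction: reverse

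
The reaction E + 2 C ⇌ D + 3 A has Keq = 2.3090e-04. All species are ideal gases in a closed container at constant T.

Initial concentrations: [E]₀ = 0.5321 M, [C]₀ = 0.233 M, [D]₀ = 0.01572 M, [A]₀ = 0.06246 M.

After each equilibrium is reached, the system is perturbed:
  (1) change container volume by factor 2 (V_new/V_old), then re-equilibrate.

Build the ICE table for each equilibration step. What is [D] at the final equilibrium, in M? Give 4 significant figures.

[D]_eq = 0.01099 M

Q₀ = 1.3260e-04 vs Keq = 2.3090e-04 ⇒ Q<K, forward
Step 1:
                  E         C         D         A
  init       0.5321     0.233   0.01572   0.06246
  Δ       -0.002593 -0.005185  0.002593  0.007778
  eq         0.5295    0.2278   0.01831   0.07024
  solve Keq expr → x = 0.002593; check Q = 2.3090e-04
Then change container volume by factor 2 (V_new/V_old).
Step 2:
                  E         C         D         A
  init       0.2648    0.1139  0.009156   0.03512
  Δ       -0.001838 -0.003677  0.001838  0.005515
  eq         0.2629    0.1102   0.01099   0.04063
  solve Keq expr → x = 0.001838; check Q = 2.3090e-04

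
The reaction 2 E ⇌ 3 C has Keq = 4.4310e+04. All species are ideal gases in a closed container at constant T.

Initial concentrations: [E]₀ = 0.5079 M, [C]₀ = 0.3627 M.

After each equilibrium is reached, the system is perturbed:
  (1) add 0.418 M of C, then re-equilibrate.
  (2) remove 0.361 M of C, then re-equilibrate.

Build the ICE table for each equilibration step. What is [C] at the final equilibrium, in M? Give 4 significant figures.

[C]_eq = 1.173 M

Q₀ = 0.185 vs Keq = 4.4310e+04 ⇒ Q<K, forward
Step 1:
                    E           C
  Initial      0.5079      0.3627
  Change      -0.5023      0.7534
  Equil      0.005602       1.116
  solve Keq expr → x = 0.2511; check Q = 4.4310e+04
Then add 0.418 M of C.
Step 2:
                    E           C
  Initial    0.005602       1.534
  Change     0.003381   -0.005071
  Equil      0.008982       1.529
  solve Keq expr → x = -0.00169; check Q = 4.4310e+04
Then remove 0.361 M of C.
Step 3:
                    E           C
  Initial    0.008982       1.168
  Change    -0.002951    0.004426
  Equil      0.006031       1.173
  solve Keq expr → x = 0.001475; check Q = 4.4310e+04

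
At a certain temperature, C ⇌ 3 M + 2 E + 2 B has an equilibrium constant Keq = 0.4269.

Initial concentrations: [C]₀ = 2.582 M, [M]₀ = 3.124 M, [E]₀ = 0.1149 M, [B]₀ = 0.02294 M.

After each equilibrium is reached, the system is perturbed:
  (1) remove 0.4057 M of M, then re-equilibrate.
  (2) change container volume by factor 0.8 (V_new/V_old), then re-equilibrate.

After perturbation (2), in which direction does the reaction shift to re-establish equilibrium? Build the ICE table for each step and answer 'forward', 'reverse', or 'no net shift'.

Q₀ = 8.2036e-05 vs Keq = 0.4269 ⇒ Q<K, forward
Step 1:
                  C         M         E         B
  init        2.582     3.124    0.1149   0.02294
  Δ         -0.1597    0.4791    0.3194    0.3194
  eq          2.422     3.603    0.4343    0.3423
  solve Keq expr → x = 0.1597; check Q = 0.4269
Then remove 0.4057 M of M.
Step 2:
                  C         M         E         B
  init        2.422     3.197    0.4343    0.3423
  Δ        -0.01538   0.04615   0.03077   0.03077
  eq          2.407     3.244    0.4651    0.3731
  solve Keq expr → x = 0.01538; check Q = 0.4269
Then change container volume by factor 0.8 (V_new/V_old).
Step 3:
                  C         M         E         B
  init        3.009     4.054    0.5813    0.4664
  Δ         0.06542   -0.1963   -0.1308   -0.1308
  eq          3.074     3.858    0.4505    0.3355
  solve Keq expr → x = -0.06542; check Q = 0.4269

Direction: reverse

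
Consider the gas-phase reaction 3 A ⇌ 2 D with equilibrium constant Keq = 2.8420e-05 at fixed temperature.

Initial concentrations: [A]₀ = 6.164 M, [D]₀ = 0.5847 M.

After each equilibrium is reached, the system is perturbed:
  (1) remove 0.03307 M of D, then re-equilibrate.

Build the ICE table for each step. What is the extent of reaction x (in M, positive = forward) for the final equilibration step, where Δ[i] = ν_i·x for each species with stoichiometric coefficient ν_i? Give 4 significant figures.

Q₀ = 0.00146 vs Keq = 2.8420e-05 ⇒ Q>K, reverse
Step 1:
                  A         D
  I           6.164    0.5847
  C          0.7322   -0.4882
  E           6.896   0.09655
  solve Keq expr → x = -0.2441; check Q = 2.8420e-05
Then remove 0.03307 M of D.
Step 2:
                  A         D
  I           6.896   0.06348
  C        -0.04809   0.03206
  E           6.848   0.09554
  solve Keq expr → x = 0.01603; check Q = 2.8420e-05

x = 0.01603 M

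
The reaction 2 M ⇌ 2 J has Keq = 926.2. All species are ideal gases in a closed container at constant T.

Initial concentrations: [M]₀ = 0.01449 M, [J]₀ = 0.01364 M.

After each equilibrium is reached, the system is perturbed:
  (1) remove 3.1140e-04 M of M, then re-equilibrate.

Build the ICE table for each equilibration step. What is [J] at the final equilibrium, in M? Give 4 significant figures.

Q₀ = 0.8861 vs Keq = 926.2 ⇒ Q<K, forward
Step 1:
                    M           J
  Initial     0.01449     0.01364
  Change      -0.0136      0.0136
  Equil    8.9490e-04     0.02724
  solve Keq expr → x = 0.006798; check Q = 926.2
Then remove 3.1140e-04 M of M.
Step 2:
                    M           J
  Initial  5.8350e-04     0.02724
  Change   3.0149e-04 -3.0149e-04
  Equil    8.8500e-04     0.02693
  solve Keq expr → x = -1.5075e-04; check Q = 926.2

[J]_eq = 0.02693 M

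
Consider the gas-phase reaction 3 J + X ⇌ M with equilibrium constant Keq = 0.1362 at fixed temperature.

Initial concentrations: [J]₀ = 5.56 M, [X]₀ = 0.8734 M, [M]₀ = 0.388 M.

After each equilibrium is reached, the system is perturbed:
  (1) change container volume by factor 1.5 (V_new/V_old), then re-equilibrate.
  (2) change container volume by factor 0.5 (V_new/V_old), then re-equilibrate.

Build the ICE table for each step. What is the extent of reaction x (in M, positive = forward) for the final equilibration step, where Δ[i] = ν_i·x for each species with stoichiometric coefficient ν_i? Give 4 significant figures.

x = 0.3312 M

Q₀ = 0.002585 vs Keq = 0.1362 ⇒ Q<K, forward
Step 1:
                  J         X         M
  Initial      5.56    0.8734     0.388
  Change     -2.065   -0.6883    0.6883
  Equil       3.495    0.1851     1.076
  solve Keq expr → x = 0.6883; check Q = 0.1362
Then change container volume by factor 1.5 (V_new/V_old).
Step 2:
                  J         X         M
  Initial      2.33    0.1234    0.7175
  Change     0.3349    0.1116   -0.1116
  Equil       2.665     0.235    0.6059
  solve Keq expr → x = -0.1116; check Q = 0.1362
Then change container volume by factor 0.5 (V_new/V_old).
Step 3:
                  J         X         M
  Initial      5.33    0.4701     1.212
  Change    -0.9935   -0.3312    0.3312
  Equil       4.336    0.1389     1.543
  solve Keq expr → x = 0.3312; check Q = 0.1362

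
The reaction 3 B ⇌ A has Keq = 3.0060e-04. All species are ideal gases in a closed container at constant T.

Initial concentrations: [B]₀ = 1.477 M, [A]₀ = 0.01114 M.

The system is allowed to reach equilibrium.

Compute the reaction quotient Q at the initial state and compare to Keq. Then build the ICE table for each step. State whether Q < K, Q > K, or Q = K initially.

Q₀ = 0.003457; Q > K (proceeds reverse)

Q₀ = 0.003457 vs Keq = 3.0060e-04 ⇒ Q>K, reverse
Step 1:
                    B           A
  init          1.477     0.01114
  Δ           0.03033    -0.01011
  eq            1.507    0.001029
  solve Keq expr → x = -0.01011; check Q = 3.0060e-04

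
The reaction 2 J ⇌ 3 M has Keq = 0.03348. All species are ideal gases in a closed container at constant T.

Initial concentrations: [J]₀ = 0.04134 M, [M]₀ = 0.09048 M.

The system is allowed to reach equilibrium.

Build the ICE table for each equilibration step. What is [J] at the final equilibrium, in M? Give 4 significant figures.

[J]_eq = 0.06642 M

Q₀ = 0.4334 vs Keq = 0.03348 ⇒ Q>K, reverse
Step 1:
                   J          M
  init       0.04134    0.09048
  Δ          0.02508   -0.03762
  eq         0.06642    0.05286
  solve Keq expr → x = -0.01254; check Q = 0.03348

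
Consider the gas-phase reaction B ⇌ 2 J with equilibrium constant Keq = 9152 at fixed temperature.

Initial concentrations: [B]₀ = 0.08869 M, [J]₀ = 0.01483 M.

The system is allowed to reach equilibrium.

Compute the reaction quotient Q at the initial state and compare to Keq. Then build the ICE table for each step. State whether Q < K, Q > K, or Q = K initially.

Q₀ = 0.00248; Q < K (proceeds forward)

Q₀ = 0.00248 vs Keq = 9152 ⇒ Q<K, forward
Step 1:
                    B           J
  init        0.08869     0.01483
  Δ          -0.08869      0.1774
  eq       4.0364e-06      0.1922
  solve Keq expr → x = 0.08869; check Q = 9152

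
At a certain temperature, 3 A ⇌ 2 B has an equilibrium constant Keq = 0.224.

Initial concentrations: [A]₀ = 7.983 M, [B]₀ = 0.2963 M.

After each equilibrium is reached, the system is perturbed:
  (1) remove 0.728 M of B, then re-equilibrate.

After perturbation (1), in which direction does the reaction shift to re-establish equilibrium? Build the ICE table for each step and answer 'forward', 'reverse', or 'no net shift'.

Q₀ = 1.7257e-04 vs Keq = 0.224 ⇒ Q<K, forward
Step 1:
                   A          B
  Initial      7.983     0.2963
  Change       -4.39      2.927
  Equil        3.593      3.223
  solve Keq expr → x = 1.463; check Q = 0.224
Then remove 0.728 M of B.
Step 2:
                   A          B
  Initial      3.593      2.495
  Change     -0.3682     0.2455
  Equil        3.225      2.741
  solve Keq expr → x = 0.1227; check Q = 0.224

Direction: forward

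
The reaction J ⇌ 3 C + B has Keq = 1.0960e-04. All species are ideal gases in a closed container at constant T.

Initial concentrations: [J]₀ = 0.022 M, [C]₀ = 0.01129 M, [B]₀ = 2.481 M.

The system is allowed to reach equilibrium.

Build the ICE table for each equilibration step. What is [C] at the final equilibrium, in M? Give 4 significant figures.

[C]_eq = 0.009971 M

Q₀ = 1.6229e-04 vs Keq = 1.0960e-04 ⇒ Q>K, reverse
Step 1:
                    J           C           B
  Initial       0.022     0.01129       2.481
  Change   4.3952e-04   -0.001319 -4.3952e-04
  Equil       0.02244    0.009971       2.481
  solve Keq expr → x = -4.3952e-04; check Q = 1.0960e-04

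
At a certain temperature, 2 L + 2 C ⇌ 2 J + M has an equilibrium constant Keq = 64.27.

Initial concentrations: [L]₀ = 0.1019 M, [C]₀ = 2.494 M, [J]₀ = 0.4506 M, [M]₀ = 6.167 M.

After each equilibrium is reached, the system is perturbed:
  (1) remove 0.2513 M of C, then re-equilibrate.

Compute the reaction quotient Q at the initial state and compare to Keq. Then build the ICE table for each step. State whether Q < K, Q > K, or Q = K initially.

Q₀ = 19.39 vs Keq = 64.27 ⇒ Q<K, forward
Step 1:
                   L          C          J          M
  Initial     0.1019      2.494     0.4506      6.167
  Change    -0.03989   -0.03989    0.03989    0.01994
  Equil      0.06201      2.454     0.4905      6.187
  solve Keq expr → x = 0.01994; check Q = 64.27
Then remove 0.2513 M of C.
Step 2:
                   L          C          J          M
  Initial    0.06201      2.203     0.4905      6.187
  Change    0.006023   0.006023  -0.006023  -0.003012
  Equil      0.06803      2.209     0.4845      6.184
  solve Keq expr → x = -0.003012; check Q = 64.27

Q₀ = 19.39; Q < K (proceeds forward)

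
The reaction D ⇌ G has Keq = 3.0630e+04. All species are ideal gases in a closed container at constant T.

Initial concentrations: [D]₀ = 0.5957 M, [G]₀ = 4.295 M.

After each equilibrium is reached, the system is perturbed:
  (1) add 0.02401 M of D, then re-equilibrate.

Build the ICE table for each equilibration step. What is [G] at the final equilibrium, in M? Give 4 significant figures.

[G]_eq = 4.915 M

Q₀ = 7.21 vs Keq = 3.0630e+04 ⇒ Q<K, forward
Step 1:
                    D           G
  Initial      0.5957       4.295
  Change      -0.5955      0.5955
  Equil    1.5967e-04       4.891
  solve Keq expr → x = 0.5955; check Q = 3.0630e+04
Then add 0.02401 M of D.
Step 2:
                    D           G
  Initial     0.02417       4.891
  Change     -0.02401     0.02401
  Equil    1.6045e-04       4.915
  solve Keq expr → x = 0.02401; check Q = 3.0630e+04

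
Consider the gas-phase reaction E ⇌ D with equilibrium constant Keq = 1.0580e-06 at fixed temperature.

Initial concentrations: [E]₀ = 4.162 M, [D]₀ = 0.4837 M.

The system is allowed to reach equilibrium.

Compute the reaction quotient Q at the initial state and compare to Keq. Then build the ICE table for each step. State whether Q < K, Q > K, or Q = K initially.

Q₀ = 0.1162; Q > K (proceeds reverse)

Q₀ = 0.1162 vs Keq = 1.0580e-06 ⇒ Q>K, reverse
Step 1:
                   E          D
  I            4.162     0.4837
  C           0.4837    -0.4837
  E            4.646 4.9151e-06
  solve Keq expr → x = -0.4837; check Q = 1.0580e-06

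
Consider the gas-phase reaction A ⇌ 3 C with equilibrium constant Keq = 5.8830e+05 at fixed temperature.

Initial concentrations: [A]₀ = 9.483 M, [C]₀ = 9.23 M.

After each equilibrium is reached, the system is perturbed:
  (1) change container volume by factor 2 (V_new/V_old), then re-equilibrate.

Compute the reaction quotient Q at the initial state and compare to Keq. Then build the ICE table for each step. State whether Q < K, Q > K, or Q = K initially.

Q₀ = 82.92; Q < K (proceeds forward)

Q₀ = 82.92 vs Keq = 5.8830e+05 ⇒ Q<K, forward
Step 1:
                    A           C
  init          9.483        9.23
  Δ            -9.394       28.18
  eq          0.08901       37.41
  solve Keq expr → x = 9.394; check Q = 5.8830e+05
Then change container volume by factor 2 (V_new/V_old).
Step 2:
                    A           C
  init         0.0445       18.71
  Δ           -0.0332      0.0996
  eq           0.0113       18.81
  solve Keq expr → x = 0.0332; check Q = 5.8830e+05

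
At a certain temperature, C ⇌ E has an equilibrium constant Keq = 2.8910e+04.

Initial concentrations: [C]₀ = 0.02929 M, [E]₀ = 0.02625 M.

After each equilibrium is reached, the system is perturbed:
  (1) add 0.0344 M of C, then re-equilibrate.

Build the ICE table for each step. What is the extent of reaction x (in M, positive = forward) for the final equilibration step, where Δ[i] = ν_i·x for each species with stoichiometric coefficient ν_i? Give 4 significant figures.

Q₀ = 0.8962 vs Keq = 2.8910e+04 ⇒ Q<K, forward
Step 1:
                  C         E
  init      0.02929   0.02625
  Δ        -0.02929   0.02929
  eq      1.9211e-06   0.05554
  solve Keq expr → x = 0.02929; check Q = 2.8910e+04
Then add 0.0344 M of C.
Step 2:
                  C         E
  init       0.0344   0.05554
  Δ         -0.0344    0.0344
  eq      3.1109e-06   0.08994
  solve Keq expr → x = 0.0344; check Q = 2.8910e+04

x = 0.0344 M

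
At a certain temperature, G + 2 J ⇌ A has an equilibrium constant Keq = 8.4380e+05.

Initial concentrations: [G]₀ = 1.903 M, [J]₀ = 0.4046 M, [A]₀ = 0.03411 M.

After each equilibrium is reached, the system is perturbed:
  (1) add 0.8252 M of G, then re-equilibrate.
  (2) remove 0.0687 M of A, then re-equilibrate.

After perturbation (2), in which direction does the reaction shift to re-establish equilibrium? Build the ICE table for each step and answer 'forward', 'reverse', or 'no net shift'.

Direction: forward

Q₀ = 0.1095 vs Keq = 8.4380e+05 ⇒ Q<K, forward
Step 1:
                    G           J           A
  I             1.903      0.4046     0.03411
  C           -0.2021     -0.4042      0.2021
  E             1.701  4.0568e-04      0.2362
  solve Keq expr → x = 0.2021; check Q = 8.4380e+05
Then add 0.8252 M of G.
Step 2:
                    G           J           A
  I             2.526  4.0568e-04      0.2362
  C       -3.6382e-05 -7.2765e-05  3.6382e-05
  E             2.526  3.3292e-04      0.2362
  solve Keq expr → x = 3.6382e-05; check Q = 8.4380e+05
Then remove 0.0687 M of A.
Step 3:
                    G           J           A
  I             2.526  3.3292e-04      0.1675
  C       -2.6266e-05 -5.2531e-05  2.6266e-05
  E             2.526  2.8039e-04      0.1676
  solve Keq expr → x = 2.6266e-05; check Q = 8.4380e+05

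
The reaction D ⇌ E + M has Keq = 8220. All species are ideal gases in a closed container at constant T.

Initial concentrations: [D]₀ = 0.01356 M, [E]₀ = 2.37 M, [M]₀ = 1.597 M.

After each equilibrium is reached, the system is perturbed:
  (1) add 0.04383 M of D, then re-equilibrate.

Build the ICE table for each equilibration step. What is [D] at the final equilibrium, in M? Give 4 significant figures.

Q₀ = 279.1 vs Keq = 8220 ⇒ Q<K, forward
Step 1:
                  D         E         M
  I         0.01356      2.37     1.597
  C        -0.01309   0.01309   0.01309
  E       4.6679e-04     2.383      1.61
  solve Keq expr → x = 0.01309; check Q = 8220
Then add 0.04383 M of D.
Step 2:
                  D         E         M
  I          0.0443     2.383      1.61
  C        -0.04381   0.04381   0.04381
  E       4.8830e-04     2.427     1.654
  solve Keq expr → x = 0.04381; check Q = 8220

[D]_eq = 4.8830e-04 M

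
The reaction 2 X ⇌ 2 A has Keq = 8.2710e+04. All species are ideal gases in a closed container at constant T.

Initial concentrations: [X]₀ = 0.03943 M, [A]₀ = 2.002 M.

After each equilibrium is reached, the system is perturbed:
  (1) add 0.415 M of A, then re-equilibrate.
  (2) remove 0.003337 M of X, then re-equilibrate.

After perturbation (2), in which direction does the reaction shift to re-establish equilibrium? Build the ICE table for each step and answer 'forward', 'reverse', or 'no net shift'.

Direction: reverse

Q₀ = 2578 vs Keq = 8.2710e+04 ⇒ Q<K, forward
Step 1:
                  X         A
  Initial   0.03943     2.002
  Change   -0.03236   0.03236
  Equil    0.007074     2.034
  solve Keq expr → x = 0.01618; check Q = 8.2710e+04
Then add 0.415 M of A.
Step 2:
                  X         A
  Initial  0.007074     2.449
  Change   0.001438 -0.001438
  Equil    0.008512     2.448
  solve Keq expr → x = -7.1900e-04; check Q = 8.2710e+04
Then remove 0.003337 M of X.
Step 3:
                  X         A
  Initial  0.005175     2.448
  Change   0.003325 -0.003325
  Equil      0.0085     2.445
  solve Keq expr → x = -0.001663; check Q = 8.2710e+04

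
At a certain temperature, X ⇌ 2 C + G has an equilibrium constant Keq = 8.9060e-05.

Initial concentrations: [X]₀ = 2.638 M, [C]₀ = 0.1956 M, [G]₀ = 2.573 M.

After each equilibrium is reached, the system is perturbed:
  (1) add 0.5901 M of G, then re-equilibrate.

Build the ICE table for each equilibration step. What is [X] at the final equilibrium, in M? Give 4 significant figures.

Q₀ = 0.03732 vs Keq = 8.9060e-05 ⇒ Q>K, reverse
Step 1:
                  X         C         G
  I           2.638    0.1956     2.573
  C         0.09285   -0.1857  -0.09285
  E           2.731  0.009903      2.48
  solve Keq expr → x = -0.09285; check Q = 8.9060e-05
Then add 0.5901 M of G.
Step 2:
                  X         C         G
  I           2.731  0.009903      3.07
  C       5.0042e-04 -0.001001 -5.0042e-04
  E           2.731  0.008902      3.07
  solve Keq expr → x = -5.0042e-04; check Q = 8.9060e-05

[X]_eq = 2.731 M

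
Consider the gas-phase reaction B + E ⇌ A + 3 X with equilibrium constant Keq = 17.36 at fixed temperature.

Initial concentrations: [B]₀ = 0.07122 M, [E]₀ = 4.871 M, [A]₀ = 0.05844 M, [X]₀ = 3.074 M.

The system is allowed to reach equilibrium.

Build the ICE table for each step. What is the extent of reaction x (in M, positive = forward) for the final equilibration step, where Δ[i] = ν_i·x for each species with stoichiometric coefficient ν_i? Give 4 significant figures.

x = 0.03531 M

Q₀ = 4.893 vs Keq = 17.36 ⇒ Q<K, forward
Step 1:
                   B          E          A          X
  init       0.07122      4.871    0.05844      3.074
  Δ         -0.03531   -0.03531    0.03531     0.1059
  eq         0.03591      4.836    0.09375       3.18
  solve Keq expr → x = 0.03531; check Q = 17.36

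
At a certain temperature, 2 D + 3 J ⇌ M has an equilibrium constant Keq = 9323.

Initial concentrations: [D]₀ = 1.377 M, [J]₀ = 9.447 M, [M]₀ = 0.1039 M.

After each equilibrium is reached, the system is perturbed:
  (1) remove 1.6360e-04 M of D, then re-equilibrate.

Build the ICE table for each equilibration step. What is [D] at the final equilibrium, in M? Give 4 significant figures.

Q₀ = 6.4993e-05 vs Keq = 9323 ⇒ Q<K, forward
Step 1:
                  D         J         M
  init        1.377     9.447    0.1039
  Δ          -1.377    -2.065    0.6883
  eq      4.5957e-04     7.382    0.7922
  solve Keq expr → x = 0.6883; check Q = 9323
Then remove 1.6360e-04 M of D.
Step 2:
                  D         J         M
  init    2.9597e-04     7.382    0.7922
  Δ       1.6355e-04 2.4533e-04 -8.1777e-05
  eq      4.5953e-04     7.382    0.7921
  solve Keq expr → x = -8.1777e-05; check Q = 9323

[D]_eq = 4.5953e-04 M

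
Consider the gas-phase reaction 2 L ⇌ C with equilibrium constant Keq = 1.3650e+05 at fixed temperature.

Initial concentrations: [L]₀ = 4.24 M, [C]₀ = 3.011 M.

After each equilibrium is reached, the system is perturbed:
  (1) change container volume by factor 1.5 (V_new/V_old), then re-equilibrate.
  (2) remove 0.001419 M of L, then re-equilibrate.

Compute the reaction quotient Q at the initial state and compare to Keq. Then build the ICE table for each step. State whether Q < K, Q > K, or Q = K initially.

Q₀ = 0.1675 vs Keq = 1.3650e+05 ⇒ Q<K, forward
Step 1:
                  L         C
  init         4.24     3.011
  Δ          -4.234     2.117
  eq       0.006129     5.128
  solve Keq expr → x = 2.117; check Q = 1.3650e+05
Then change container volume by factor 1.5 (V_new/V_old).
Step 2:
                  L         C
  init     0.004086     3.419
  Δ       9.1800e-04 -4.5900e-04
  eq       0.005004     3.418
  solve Keq expr → x = -4.5900e-04; check Q = 1.3650e+05
Then remove 0.001419 M of L.
Step 3:
                  L         C
  init     0.003585     3.418
  Δ        0.001418 -7.0924e-04
  eq       0.005004     3.417
  solve Keq expr → x = -7.0924e-04; check Q = 1.3650e+05

Q₀ = 0.1675; Q < K (proceeds forward)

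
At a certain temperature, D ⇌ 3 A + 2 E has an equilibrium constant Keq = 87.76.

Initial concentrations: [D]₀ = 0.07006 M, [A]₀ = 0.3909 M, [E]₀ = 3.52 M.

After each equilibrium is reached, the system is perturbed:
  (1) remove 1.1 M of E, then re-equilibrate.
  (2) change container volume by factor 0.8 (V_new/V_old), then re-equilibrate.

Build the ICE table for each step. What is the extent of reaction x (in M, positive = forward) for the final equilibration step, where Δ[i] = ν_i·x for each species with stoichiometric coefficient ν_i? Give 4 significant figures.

Q₀ = 10.56 vs Keq = 87.76 ⇒ Q<K, forward
Step 1:
                  D         A         E
  Initial   0.07006    0.3909      3.52
  Change   -0.04747    0.1424   0.09495
  Equil     0.02259    0.5333     3.615
  solve Keq expr → x = 0.04747; check Q = 87.76
Then remove 1.1 M of E.
Step 2:
                  D         A         E
  Initial   0.02259    0.5333     2.515
  Change  -0.009592   0.02878   0.01918
  Equil       0.013    0.5621     2.534
  solve Keq expr → x = 0.009592; check Q = 87.76
Then change container volume by factor 0.8 (V_new/V_old).
Step 3:
                  D         A         E
  Initial   0.01624    0.7026     3.168
  Change    0.01545  -0.04634  -0.03089
  Equil     0.03169    0.6563     3.137
  solve Keq expr → x = -0.01545; check Q = 87.76

x = -0.01545 M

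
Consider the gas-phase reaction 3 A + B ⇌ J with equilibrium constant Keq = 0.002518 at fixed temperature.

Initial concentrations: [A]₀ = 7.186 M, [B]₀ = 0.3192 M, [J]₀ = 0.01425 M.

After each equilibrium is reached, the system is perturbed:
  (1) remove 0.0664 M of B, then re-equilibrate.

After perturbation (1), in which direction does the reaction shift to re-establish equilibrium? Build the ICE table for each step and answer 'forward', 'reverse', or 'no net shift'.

Q₀ = 1.2031e-04 vs Keq = 0.002518 ⇒ Q<K, forward
Step 1:
                   A          B          J
  Initial      7.186     0.3192    0.01425
  Change      -0.398    -0.1327     0.1327
  Equil        6.788     0.1865     0.1469
  solve Keq expr → x = 0.1327; check Q = 0.002518
Then remove 0.0664 M of B.
Step 2:
                   A          B          J
  Initial      6.788     0.1201     0.1469
  Change     0.08074    0.02691   -0.02691
  Equil        6.869     0.1471       0.12
  solve Keq expr → x = -0.02691; check Q = 0.002518

Direction: reverse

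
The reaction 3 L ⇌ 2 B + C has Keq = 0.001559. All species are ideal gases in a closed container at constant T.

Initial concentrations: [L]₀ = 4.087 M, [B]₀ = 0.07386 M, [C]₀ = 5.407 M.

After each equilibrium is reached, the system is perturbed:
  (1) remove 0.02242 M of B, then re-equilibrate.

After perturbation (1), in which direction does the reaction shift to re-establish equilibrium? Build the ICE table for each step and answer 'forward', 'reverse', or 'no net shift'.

Q₀ = 4.3208e-04 vs Keq = 0.001559 ⇒ Q<K, forward
Step 1:
                  L         B         C
  init        4.087   0.07386     5.407
  Δ        -0.09202   0.06134   0.03067
  eq          3.995    0.1352     5.438
  solve Keq expr → x = 0.03067; check Q = 0.001559
Then remove 0.02242 M of B.
Step 2:
                  L         B         C
  init        3.995    0.1128     5.438
  Δ        -0.03108   0.02072   0.01036
  eq          3.964    0.1335     5.448
  solve Keq expr → x = 0.01036; check Q = 0.001559

Direction: forward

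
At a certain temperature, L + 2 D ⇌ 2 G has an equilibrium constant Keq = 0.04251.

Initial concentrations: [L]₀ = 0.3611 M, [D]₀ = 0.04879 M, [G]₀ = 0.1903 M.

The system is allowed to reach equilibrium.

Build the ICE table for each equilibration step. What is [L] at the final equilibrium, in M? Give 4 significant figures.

Q₀ = 42.13 vs Keq = 0.04251 ⇒ Q>K, reverse
Step 1:
                  L         D         G
  I          0.3611   0.04879    0.1903
  C         0.08074    0.1615   -0.1615
  E          0.4418    0.2103   0.02882
  solve Keq expr → x = -0.08074; check Q = 0.04251

[L]_eq = 0.4418 M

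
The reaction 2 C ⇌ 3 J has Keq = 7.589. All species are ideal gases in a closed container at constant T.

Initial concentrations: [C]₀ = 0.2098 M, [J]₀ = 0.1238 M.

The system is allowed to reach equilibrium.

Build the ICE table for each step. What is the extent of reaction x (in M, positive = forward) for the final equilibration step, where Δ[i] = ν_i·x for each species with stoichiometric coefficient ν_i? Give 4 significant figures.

Q₀ = 0.04311 vs Keq = 7.589 ⇒ Q<K, forward
Step 1:
                    C           J
  I            0.2098      0.1238
  C           -0.1399      0.2098
  E           0.06994      0.3336
  solve Keq expr → x = 0.06993; check Q = 7.589

x = 0.06993 M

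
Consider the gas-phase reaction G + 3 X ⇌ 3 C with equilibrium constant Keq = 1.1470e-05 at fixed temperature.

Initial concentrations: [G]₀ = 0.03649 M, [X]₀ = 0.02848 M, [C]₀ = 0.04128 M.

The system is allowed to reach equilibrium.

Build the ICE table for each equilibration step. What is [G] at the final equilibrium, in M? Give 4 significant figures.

Q₀ = 83.45 vs Keq = 1.1470e-05 ⇒ Q>K, reverse
Step 1:
                    G           X           C
  Initial     0.03649     0.02848     0.04128
  Change      0.01357      0.0407     -0.0407
  Equil       0.05006     0.06918  5.7503e-04
  solve Keq expr → x = -0.01357; check Q = 1.1470e-05

[G]_eq = 0.05006 M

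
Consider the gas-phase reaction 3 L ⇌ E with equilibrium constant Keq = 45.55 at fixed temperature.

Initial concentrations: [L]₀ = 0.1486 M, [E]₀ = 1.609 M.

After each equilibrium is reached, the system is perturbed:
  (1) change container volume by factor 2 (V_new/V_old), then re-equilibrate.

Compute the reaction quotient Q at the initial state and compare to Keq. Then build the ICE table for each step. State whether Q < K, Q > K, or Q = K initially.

Q₀ = 490.3 vs Keq = 45.55 ⇒ Q>K, reverse
Step 1:
                   L          E
  init        0.1486      1.609
  Δ           0.1755    -0.0585
  eq          0.3241      1.551
  solve Keq expr → x = -0.0585; check Q = 45.55
Then change container volume by factor 2 (V_new/V_old).
Step 2:
                   L          E
  init         0.162     0.7753
  Δ          0.09176   -0.03059
  eq          0.2538     0.7447
  solve Keq expr → x = -0.03059; check Q = 45.55

Q₀ = 490.3; Q > K (proceeds reverse)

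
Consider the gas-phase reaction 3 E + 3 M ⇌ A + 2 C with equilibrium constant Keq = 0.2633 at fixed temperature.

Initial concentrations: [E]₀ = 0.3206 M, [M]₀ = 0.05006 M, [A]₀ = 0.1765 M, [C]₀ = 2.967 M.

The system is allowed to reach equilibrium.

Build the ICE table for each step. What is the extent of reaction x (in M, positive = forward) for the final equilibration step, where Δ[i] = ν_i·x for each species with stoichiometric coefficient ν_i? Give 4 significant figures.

Q₀ = 3.7585e+05 vs Keq = 0.2633 ⇒ Q>K, reverse
Step 1:
                   E          M          A          C
  init        0.3206    0.05006     0.1765      2.967
  Δ           0.5172     0.5172    -0.1724    -0.3448
  eq          0.8378     0.5672   0.004109      2.622
  solve Keq expr → x = -0.1724; check Q = 0.2633

x = -0.1724 M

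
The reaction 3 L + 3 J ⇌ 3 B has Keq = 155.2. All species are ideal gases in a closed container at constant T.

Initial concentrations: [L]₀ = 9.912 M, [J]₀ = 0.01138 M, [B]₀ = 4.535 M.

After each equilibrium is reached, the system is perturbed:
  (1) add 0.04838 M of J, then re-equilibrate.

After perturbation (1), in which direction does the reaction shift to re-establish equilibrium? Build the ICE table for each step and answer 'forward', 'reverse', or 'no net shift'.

Q₀ = 6.4986e+04 vs Keq = 155.2 ⇒ Q>K, reverse
Step 1:
                   L          J          B
  I            9.912    0.01138      4.535
  C          0.07181    0.07181   -0.07181
  E            9.984    0.08319      4.463
  solve Keq expr → x = -0.02394; check Q = 155.2
Then add 0.04838 M of J.
Step 2:
                   L          J          B
  I            9.984     0.1316      4.463
  C          -0.0471    -0.0471     0.0471
  E            9.937    0.08446       4.51
  solve Keq expr → x = 0.0157; check Q = 155.2

Direction: forward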